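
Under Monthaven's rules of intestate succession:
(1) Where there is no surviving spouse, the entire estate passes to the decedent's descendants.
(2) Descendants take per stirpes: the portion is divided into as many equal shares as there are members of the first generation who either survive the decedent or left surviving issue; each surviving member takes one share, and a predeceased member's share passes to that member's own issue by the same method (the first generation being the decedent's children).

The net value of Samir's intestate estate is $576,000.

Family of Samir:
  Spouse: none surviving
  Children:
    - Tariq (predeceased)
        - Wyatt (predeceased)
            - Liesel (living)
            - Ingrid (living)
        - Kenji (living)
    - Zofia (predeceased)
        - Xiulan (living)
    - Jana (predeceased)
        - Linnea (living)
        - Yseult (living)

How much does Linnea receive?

Linnea receives $96,000.

The entire $576,000 passes to the descendants.
That amount ($576,000) is divided into 3 shares of $192,000: Tariq's $192,000 share passes to Tariq's issue; Zofia's $192,000 share passes to Zofia's issue; Jana's $192,000 share passes to Jana's issue.
Tariq's share ($192,000) is divided into 2 shares of $96,000: Kenji takes $96,000; Wyatt's $96,000 share passes to Wyatt's issue.
Wyatt's share ($96,000) is divided into 2 shares of $48,000: Liesel and Ingrid each take $48,000.
Zofia's share ($192,000) passes entirely to Xiulan.
Jana's share ($192,000) is divided into 2 shares of $96,000: Linnea and Yseult each take $96,000.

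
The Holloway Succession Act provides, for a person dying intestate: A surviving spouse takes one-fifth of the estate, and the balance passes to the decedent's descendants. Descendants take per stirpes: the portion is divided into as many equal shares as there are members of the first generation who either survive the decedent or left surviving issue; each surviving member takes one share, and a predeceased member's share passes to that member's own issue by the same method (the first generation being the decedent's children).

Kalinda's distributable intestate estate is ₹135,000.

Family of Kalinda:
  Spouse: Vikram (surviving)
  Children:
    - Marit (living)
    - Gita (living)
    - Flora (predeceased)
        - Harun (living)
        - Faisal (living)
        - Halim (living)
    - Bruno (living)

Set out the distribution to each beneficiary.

Vikram: ₹27,000; Marit: ₹27,000; Gita: ₹27,000; Harun: ₹9,000; Faisal: ₹9,000; Halim: ₹9,000; Bruno: ₹27,000

Vikram takes one-fifth of ₹135,000 = ₹27,000. The remaining ₹108,000 passes to the descendants.
The descendants' portion (₹108,000) is divided into 4 shares of ₹27,000: Marit, Gita, and Bruno each take ₹27,000; Flora's ₹27,000 share passes to Flora's issue.
Flora's share (₹27,000) is divided into 3 shares of ₹9,000: Harun, Faisal, and Halim each take ₹9,000.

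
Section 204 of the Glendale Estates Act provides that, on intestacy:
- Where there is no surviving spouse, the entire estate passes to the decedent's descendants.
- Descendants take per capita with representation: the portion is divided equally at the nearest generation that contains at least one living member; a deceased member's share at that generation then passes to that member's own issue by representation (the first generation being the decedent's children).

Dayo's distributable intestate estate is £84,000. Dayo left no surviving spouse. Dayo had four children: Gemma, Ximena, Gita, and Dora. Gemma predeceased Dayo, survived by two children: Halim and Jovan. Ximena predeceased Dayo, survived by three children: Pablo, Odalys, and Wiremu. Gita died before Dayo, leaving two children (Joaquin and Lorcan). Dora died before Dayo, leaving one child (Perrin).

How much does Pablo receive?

The entire £84,000 passes to the descendants.
No child survives, so the initial division is made at the grandchildren's generation.
That amount (£84,000) is divided into 8 shares of £10,500: Halim, Jovan, Pablo, Odalys, Wiremu, Joaquin, Lorcan, and Perrin each take £10,500.

Pablo receives £10,500.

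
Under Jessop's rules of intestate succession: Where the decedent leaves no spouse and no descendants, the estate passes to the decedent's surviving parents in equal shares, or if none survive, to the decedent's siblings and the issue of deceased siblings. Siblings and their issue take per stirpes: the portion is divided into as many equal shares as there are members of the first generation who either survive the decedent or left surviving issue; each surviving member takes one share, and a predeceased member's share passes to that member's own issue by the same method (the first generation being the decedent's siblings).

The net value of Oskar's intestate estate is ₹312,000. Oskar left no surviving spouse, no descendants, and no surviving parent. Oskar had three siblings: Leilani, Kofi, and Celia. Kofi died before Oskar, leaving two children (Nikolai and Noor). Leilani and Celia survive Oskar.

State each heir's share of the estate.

The entire ₹312,000 passes to the siblings and their issue.
That amount (₹312,000) is divided into 3 shares of ₹104,000: Leilani and Celia each take ₹104,000; Kofi's ₹104,000 share passes to Kofi's issue.
Kofi's share (₹104,000) is divided into 2 shares of ₹52,000: Nikolai and Noor each take ₹52,000.

Leilani: ₹104,000; Nikolai: ₹52,000; Noor: ₹52,000; Celia: ₹104,000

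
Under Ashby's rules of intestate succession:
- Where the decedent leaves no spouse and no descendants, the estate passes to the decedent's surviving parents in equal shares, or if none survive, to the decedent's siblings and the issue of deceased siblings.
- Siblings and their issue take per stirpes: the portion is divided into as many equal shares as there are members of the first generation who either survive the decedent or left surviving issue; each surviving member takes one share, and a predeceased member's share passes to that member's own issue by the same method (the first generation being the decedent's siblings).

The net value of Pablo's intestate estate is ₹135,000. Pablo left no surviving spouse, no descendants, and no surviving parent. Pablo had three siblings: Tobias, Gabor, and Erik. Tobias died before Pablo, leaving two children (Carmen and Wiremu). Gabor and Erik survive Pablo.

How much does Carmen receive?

Carmen receives ₹22,500.

The entire ₹135,000 passes to the siblings and their issue.
That amount (₹135,000) is divided into 3 shares of ₹45,000: Gabor and Erik each take ₹45,000; Tobias's ₹45,000 share passes to Tobias's issue.
Tobias's share (₹45,000) is divided into 2 shares of ₹22,500: Carmen and Wiremu each take ₹22,500.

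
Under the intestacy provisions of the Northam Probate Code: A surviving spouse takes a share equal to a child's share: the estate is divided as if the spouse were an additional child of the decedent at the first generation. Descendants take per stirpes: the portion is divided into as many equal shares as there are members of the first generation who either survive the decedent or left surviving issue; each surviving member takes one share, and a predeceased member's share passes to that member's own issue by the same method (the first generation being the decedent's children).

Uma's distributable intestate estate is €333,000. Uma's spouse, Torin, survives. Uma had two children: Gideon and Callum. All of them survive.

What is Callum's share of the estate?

The spouse counts as an additional share at the children's level, so there are 3 primary shares of €111,000. Torin takes one such share (€111,000).
The children's combined portion (€222,000) is divided into 2 shares of €111,000: Gideon and Callum each take €111,000.

Callum receives €111,000.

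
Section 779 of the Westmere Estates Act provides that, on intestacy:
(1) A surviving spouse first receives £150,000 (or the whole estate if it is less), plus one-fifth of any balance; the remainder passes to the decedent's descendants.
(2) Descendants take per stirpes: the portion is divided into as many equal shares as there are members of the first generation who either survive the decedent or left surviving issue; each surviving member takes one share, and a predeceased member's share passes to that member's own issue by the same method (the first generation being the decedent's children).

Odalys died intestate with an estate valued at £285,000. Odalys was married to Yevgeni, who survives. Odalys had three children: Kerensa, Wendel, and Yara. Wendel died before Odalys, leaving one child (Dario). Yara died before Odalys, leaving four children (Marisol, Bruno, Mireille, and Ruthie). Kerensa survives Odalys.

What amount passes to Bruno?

Yevgeni first takes £150,000, leaving a balance of £135,000. Yevgeni then takes one-fifth of the balance (£27,000), for a total of £177,000. The remaining £108,000 passes to the descendants.
The descendants' portion (£108,000) is divided into 3 shares of £36,000: Kerensa takes £36,000; Wendel's £36,000 share passes to Wendel's issue; Yara's £36,000 share passes to Yara's issue.
Wendel's share (£36,000) passes entirely to Dario.
Yara's share (£36,000) is divided into 4 shares of £9,000: Marisol, Bruno, Mireille, and Ruthie each take £9,000.

Bruno receives £9,000.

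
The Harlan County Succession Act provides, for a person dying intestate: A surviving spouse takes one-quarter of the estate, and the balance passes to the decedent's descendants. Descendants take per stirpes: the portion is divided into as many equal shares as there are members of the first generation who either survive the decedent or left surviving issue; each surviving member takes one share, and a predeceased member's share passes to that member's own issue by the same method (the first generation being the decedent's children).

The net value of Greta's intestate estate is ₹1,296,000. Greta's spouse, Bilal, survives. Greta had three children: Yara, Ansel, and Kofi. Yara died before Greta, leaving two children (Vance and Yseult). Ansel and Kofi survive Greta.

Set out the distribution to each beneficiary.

Bilal takes one-quarter of ₹1,296,000 = ₹324,000. The remaining ₹972,000 passes to the descendants.
The descendants' portion (₹972,000) is divided into 3 shares of ₹324,000: Ansel and Kofi each take ₹324,000; Yara's ₹324,000 share passes to Yara's issue.
Yara's share (₹324,000) is divided into 2 shares of ₹162,000: Vance and Yseult each take ₹162,000.

Bilal: ₹324,000; Vance: ₹162,000; Yseult: ₹162,000; Ansel: ₹324,000; Kofi: ₹324,000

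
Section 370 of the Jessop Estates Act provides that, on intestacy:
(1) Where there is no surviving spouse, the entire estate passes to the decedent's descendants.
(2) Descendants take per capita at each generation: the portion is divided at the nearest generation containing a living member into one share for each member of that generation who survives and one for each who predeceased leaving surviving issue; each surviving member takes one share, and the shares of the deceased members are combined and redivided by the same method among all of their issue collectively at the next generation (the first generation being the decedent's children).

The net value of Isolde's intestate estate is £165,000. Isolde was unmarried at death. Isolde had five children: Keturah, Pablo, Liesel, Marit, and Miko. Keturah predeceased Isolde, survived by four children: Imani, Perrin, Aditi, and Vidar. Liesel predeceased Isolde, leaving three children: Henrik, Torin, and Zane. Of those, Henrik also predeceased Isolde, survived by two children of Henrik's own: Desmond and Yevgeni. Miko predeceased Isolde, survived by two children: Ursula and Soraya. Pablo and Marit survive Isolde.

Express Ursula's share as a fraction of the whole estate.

The entire £165,000 passes to the descendants.
That amount (£165,000) is divided at the children's generation into 5 shares of £33,000. Pablo and Marit each take £33,000. The 3 shares of the deceased (Keturah, Liesel, and Miko) are combined into a pool of £99,000.
That pool (£99,000) is divided at the grandchildren's generation into 9 shares of £11,000. Imani, Perrin, Aditi, Vidar, Torin, Zane, Ursula, and Soraya each take £11,000. The remaining share for the deceased Henrik (£11,000) is carried to the next generation.
That pool (£11,000) is divided at the great-grandchildren's generation equally among Desmond and Yevgeni: £5,500 each.

Ursula receives 1/15 of the estate.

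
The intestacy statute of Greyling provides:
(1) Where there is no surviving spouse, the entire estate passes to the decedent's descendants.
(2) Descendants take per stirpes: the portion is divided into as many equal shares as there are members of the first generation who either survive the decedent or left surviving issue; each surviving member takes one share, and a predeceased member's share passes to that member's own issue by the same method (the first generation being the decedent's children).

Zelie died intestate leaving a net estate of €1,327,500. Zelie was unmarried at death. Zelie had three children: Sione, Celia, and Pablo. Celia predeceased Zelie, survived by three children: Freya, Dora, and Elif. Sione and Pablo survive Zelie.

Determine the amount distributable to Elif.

Elif receives €147,500.

The entire €1,327,500 passes to the descendants.
That amount (€1,327,500) is divided into 3 shares of €442,500: Sione and Pablo each take €442,500; Celia's €442,500 share passes to Celia's issue.
Celia's share (€442,500) is divided into 3 shares of €147,500: Freya, Dora, and Elif each take €147,500.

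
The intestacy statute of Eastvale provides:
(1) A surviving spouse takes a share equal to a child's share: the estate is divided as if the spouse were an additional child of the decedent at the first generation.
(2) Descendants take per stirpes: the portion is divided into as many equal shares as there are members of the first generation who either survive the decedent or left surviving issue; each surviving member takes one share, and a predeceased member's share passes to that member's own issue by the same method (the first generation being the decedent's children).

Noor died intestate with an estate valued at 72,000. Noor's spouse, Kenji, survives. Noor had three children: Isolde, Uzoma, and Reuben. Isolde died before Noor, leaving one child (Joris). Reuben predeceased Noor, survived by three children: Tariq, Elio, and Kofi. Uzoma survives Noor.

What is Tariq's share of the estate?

Tariq receives 6,000.

The spouse counts as an additional share at the children's level, so there are 4 primary shares of 18,000. Kenji takes one such share (18,000).
The children's combined portion (54,000) is divided into 3 shares of 18,000: Uzoma takes 18,000; Isolde's 18,000 share passes to Isolde's issue; Reuben's 18,000 share passes to Reuben's issue.
Isolde's share (18,000) passes entirely to Joris.
Reuben's share (18,000) is divided into 3 shares of 6,000: Tariq, Elio, and Kofi each take 6,000.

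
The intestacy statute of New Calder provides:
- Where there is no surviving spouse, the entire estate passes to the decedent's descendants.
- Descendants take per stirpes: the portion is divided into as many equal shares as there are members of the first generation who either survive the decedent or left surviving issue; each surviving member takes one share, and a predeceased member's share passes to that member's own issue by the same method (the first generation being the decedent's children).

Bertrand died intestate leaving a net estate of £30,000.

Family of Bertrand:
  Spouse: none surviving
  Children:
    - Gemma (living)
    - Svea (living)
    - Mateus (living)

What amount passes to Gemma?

The entire £30,000 passes to the descendants.
That amount (£30,000) is divided into 3 shares of £10,000: Gemma, Svea, and Mateus each take £10,000.

Gemma receives £10,000.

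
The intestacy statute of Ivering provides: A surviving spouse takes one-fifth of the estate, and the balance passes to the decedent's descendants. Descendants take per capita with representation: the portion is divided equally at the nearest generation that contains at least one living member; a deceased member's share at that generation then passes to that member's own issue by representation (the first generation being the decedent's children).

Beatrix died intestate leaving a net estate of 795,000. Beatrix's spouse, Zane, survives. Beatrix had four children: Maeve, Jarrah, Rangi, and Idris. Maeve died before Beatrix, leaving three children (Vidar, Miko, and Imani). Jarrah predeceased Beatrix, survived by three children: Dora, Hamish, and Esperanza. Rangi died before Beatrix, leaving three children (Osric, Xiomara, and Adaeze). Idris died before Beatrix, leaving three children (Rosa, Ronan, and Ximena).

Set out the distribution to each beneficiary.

Zane: 159,000; Vidar: 53,000; Miko: 53,000; Imani: 53,000; Dora: 53,000; Hamish: 53,000; Esperanza: 53,000; Osric: 53,000; Xiomara: 53,000; Adaeze: 53,000; Rosa: 53,000; Ronan: 53,000; Ximena: 53,000

Zane takes one-fifth of 795,000 = 159,000. The remaining 636,000 passes to the descendants.
No child survives, so the initial division is made at the grandchildren's generation.
The descendants' portion (636,000) is divided into 12 shares of 53,000: Vidar, Miko, Imani, Dora, Hamish, Esperanza, Osric, Xiomara, Adaeze, Rosa, Ronan, and Ximena each take 53,000.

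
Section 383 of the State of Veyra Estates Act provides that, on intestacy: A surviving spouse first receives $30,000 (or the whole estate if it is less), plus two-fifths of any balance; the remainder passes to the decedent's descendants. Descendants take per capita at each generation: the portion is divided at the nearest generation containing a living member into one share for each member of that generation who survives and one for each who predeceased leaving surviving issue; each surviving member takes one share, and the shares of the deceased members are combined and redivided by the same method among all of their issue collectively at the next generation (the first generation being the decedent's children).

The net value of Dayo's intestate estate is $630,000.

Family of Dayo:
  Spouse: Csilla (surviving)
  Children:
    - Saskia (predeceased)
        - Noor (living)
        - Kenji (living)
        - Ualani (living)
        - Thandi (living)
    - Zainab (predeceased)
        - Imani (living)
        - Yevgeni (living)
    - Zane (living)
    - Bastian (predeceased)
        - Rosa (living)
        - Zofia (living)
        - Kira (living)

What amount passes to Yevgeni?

Csilla first takes $30,000, leaving a balance of $600,000. Csilla then takes two-fifths of the balance ($240,000), for a total of $270,000. The remaining $360,000 passes to the descendants.
The descendants' portion ($360,000) is divided at the children's generation into 4 shares of $90,000. Zane takes $90,000. The 3 shares of the deceased (Saskia, Zainab, and Bastian) are combined into a pool of $270,000.
That pool ($270,000) is divided at the grandchildren's generation equally among Noor, Kenji, Ualani, Thandi, Imani, Yevgeni, Rosa, Zofia, and Kira: $30,000 each.

Yevgeni receives $30,000.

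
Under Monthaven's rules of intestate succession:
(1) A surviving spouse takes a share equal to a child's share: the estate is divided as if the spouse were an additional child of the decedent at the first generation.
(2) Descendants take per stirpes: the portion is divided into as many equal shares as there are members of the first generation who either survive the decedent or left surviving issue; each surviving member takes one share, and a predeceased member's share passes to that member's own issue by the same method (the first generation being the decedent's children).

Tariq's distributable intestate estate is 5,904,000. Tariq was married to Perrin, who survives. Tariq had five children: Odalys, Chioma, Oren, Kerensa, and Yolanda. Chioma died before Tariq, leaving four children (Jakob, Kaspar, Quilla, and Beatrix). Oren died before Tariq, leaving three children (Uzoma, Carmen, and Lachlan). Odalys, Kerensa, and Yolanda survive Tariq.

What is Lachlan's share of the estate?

The spouse counts as an additional share at the children's level, so there are 6 primary shares of 984,000. Perrin takes one such share (984,000).
The children's combined portion (4,920,000) is divided into 5 shares of 984,000: Odalys, Kerensa, and Yolanda each take 984,000; Chioma's 984,000 share passes to Chioma's issue; Oren's 984,000 share passes to Oren's issue.
Chioma's share (984,000) is divided into 4 shares of 246,000: Jakob, Kaspar, Quilla, and Beatrix each take 246,000.
Oren's share (984,000) is divided into 3 shares of 328,000: Uzoma, Carmen, and Lachlan each take 328,000.

Lachlan receives 328,000.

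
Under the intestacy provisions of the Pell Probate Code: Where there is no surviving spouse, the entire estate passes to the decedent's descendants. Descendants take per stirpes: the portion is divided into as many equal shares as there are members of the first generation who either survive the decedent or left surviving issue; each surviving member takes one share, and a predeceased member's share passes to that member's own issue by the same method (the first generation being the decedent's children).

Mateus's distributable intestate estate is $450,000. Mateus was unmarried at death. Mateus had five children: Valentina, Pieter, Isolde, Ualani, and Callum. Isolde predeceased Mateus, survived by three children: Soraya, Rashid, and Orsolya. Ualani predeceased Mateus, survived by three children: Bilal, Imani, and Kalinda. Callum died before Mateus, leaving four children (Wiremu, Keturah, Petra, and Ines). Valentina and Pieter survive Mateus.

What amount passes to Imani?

The entire $450,000 passes to the descendants.
That amount ($450,000) is divided into 5 shares of $90,000: Valentina and Pieter each take $90,000; Isolde's $90,000 share passes to Isolde's issue; Ualani's $90,000 share passes to Ualani's issue; Callum's $90,000 share passes to Callum's issue.
Isolde's share ($90,000) is divided into 3 shares of $30,000: Soraya, Rashid, and Orsolya each take $30,000.
Ualani's share ($90,000) is divided into 3 shares of $30,000: Bilal, Imani, and Kalinda each take $30,000.
Callum's share ($90,000) is divided into 4 shares of $22,500: Wiremu, Keturah, Petra, and Ines each take $22,500.

Imani receives $30,000.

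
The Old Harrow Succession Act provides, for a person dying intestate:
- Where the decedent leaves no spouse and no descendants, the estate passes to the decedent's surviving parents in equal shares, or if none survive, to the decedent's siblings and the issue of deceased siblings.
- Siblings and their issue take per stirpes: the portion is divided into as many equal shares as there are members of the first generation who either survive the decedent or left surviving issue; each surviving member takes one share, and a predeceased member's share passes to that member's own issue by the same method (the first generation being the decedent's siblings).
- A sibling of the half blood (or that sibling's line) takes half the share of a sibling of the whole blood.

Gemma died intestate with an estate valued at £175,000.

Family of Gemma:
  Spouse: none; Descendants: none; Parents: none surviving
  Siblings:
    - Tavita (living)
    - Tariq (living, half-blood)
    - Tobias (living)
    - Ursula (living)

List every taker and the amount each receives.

Tavita: £50,000; Tariq: £25,000; Tobias: £50,000; Ursula: £50,000

The entire £175,000 passes to the siblings and their issue.
Counting each half-blood sibling's line as half a unit, there are 7/2 units in £175,000, so one unit is £50,000. Whole-blood lines (Tavita, Tobias, and Ursula) take £50,000 each; half-blood lines (Tariq) take £25,000 each.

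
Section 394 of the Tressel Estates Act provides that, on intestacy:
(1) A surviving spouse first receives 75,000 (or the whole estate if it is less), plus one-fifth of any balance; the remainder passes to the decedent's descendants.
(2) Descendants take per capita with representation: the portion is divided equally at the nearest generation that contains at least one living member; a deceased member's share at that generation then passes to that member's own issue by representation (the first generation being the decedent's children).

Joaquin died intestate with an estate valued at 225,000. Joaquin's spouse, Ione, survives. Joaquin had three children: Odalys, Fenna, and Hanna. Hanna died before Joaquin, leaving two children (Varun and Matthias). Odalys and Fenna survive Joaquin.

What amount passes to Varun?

Varun receives 20,000.

Ione first takes 75,000, leaving a balance of 150,000. Ione then takes one-fifth of the balance (30,000), for a total of 105,000. The remaining 120,000 passes to the descendants.
The descendants' portion (120,000) is divided into 3 shares of 40,000: Odalys and Fenna each take 40,000; Hanna's 40,000 share passes to Hanna's issue.
Hanna's share (40,000) is divided into 2 shares of 20,000: Varun and Matthias each take 20,000.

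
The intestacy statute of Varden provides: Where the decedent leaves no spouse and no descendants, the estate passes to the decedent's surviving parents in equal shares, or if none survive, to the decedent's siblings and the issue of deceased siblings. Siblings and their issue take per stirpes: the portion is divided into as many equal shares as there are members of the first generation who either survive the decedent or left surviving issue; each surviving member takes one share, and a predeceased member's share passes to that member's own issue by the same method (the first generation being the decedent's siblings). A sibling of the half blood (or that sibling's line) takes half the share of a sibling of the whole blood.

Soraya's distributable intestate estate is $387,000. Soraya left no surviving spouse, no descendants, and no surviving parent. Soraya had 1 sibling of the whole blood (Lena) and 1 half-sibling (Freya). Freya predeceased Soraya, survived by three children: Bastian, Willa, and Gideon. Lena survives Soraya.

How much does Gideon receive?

The entire $387,000 passes to the siblings and their issue.
Counting each half-blood sibling's line as half a unit, there are 3/2 units in $387,000, so one unit is $258,000. Whole-blood lines (Lena) take $258,000 each; half-blood lines (Freya) take $129,000 each.
Freya's share ($129,000) is divided into 3 shares of $43,000: Bastian, Willa, and Gideon each take $43,000.

Gideon receives $43,000.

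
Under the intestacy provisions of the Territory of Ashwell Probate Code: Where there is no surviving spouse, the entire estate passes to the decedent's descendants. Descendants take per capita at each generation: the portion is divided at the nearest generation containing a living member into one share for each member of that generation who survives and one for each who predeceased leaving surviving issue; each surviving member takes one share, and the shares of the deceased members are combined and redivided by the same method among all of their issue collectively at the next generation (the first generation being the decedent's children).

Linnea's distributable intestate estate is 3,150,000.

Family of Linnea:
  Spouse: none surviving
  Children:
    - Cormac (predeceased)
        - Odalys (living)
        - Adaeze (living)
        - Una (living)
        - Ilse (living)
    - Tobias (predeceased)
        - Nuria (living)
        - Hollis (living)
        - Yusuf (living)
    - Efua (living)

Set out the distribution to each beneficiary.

Odalys: 300,000; Adaeze: 300,000; Una: 300,000; Ilse: 300,000; Nuria: 300,000; Hollis: 300,000; Yusuf: 300,000; Efua: 1,050,000

The entire 3,150,000 passes to the descendants.
That amount (3,150,000) is divided at the children's generation into 3 shares of 1,050,000. Efua takes 1,050,000. The 2 shares of the deceased (Cormac and Tobias) are combined into a pool of 2,100,000.
That pool (2,100,000) is divided at the grandchildren's generation equally among Odalys, Adaeze, Una, Ilse, Nuria, Hollis, and Yusuf: 300,000 each.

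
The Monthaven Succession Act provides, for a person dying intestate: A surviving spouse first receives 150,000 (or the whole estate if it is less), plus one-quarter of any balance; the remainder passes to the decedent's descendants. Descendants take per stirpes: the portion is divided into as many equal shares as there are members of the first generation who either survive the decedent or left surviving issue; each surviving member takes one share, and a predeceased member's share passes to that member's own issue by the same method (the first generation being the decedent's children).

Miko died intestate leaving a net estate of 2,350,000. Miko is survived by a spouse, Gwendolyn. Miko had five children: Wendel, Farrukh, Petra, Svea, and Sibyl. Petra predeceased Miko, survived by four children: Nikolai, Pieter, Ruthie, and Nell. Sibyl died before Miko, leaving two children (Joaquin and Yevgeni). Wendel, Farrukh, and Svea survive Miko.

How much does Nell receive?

Gwendolyn first takes 150,000, leaving a balance of 2,200,000. Gwendolyn then takes one-quarter of the balance (550,000), for a total of 700,000. The remaining 1,650,000 passes to the descendants.
The descendants' portion (1,650,000) is divided into 5 shares of 330,000: Wendel, Farrukh, and Svea each take 330,000; Petra's 330,000 share passes to Petra's issue; Sibyl's 330,000 share passes to Sibyl's issue.
Petra's share (330,000) is divided into 4 shares of 82,500: Nikolai, Pieter, Ruthie, and Nell each take 82,500.
Sibyl's share (330,000) is divided into 2 shares of 165,000: Joaquin and Yevgeni each take 165,000.

Nell receives 82,500.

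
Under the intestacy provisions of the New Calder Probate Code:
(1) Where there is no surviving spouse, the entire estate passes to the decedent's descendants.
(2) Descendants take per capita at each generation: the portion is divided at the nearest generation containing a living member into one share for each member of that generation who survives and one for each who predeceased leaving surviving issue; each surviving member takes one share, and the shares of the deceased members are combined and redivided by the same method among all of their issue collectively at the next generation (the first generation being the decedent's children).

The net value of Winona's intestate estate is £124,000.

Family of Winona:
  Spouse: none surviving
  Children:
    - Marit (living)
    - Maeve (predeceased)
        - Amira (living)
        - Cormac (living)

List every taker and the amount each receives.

Marit: £62,000; Amira: £31,000; Cormac: £31,000

The entire £124,000 passes to the descendants.
That amount (£124,000) is divided at the children's generation into 2 shares of £62,000. Marit takes £62,000. The remaining share for the deceased Maeve (£62,000) is carried to the next generation.
That pool (£62,000) is divided at the grandchildren's generation equally among Amira and Cormac: £31,000 each.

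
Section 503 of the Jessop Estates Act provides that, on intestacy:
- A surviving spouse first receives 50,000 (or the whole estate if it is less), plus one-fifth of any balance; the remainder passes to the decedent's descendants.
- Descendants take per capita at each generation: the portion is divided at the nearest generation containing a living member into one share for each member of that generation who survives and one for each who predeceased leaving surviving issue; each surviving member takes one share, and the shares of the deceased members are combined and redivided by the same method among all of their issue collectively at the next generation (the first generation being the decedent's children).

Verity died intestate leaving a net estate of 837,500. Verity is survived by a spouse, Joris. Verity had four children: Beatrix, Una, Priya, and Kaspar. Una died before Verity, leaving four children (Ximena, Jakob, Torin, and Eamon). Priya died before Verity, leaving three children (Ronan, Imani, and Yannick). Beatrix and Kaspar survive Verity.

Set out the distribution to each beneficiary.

Joris: 207,500; Beatrix: 157,500; Ximena: 45,000; Jakob: 45,000; Torin: 45,000; Eamon: 45,000; Ronan: 45,000; Imani: 45,000; Yannick: 45,000; Kaspar: 157,500

Joris first takes 50,000, leaving a balance of 787,500. Joris then takes one-fifth of the balance (157,500), for a total of 207,500. The remaining 630,000 passes to the descendants.
The descendants' portion (630,000) is divided at the children's generation into 4 shares of 157,500. Beatrix and Kaspar each take 157,500. The 2 shares of the deceased (Una and Priya) are combined into a pool of 315,000.
That pool (315,000) is divided at the grandchildren's generation equally among Ximena, Jakob, Torin, Eamon, Ronan, Imani, and Yannick: 45,000 each.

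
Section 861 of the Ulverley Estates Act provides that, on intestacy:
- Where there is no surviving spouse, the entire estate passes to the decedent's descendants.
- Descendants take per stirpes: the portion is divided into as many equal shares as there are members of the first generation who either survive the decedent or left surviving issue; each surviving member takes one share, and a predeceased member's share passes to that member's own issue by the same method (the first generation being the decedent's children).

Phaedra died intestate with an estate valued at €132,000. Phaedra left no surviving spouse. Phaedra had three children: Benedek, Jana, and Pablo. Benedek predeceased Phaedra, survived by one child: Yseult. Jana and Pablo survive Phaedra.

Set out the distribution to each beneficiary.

The entire €132,000 passes to the descendants.
That amount (€132,000) is divided into 3 shares of €44,000: Jana and Pablo each take €44,000; Benedek's €44,000 share passes to Benedek's issue.
Benedek's share (€44,000) passes entirely to Yseult.

Yseult: €44,000; Jana: €44,000; Pablo: €44,000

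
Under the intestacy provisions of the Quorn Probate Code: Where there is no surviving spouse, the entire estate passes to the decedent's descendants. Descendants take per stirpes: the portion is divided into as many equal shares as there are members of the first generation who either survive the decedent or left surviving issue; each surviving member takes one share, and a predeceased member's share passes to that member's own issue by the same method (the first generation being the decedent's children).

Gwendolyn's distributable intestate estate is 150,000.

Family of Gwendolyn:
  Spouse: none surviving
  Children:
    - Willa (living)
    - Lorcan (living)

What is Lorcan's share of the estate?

Lorcan receives 75,000.

The entire 150,000 passes to the descendants.
That amount (150,000) is divided into 2 shares of 75,000: Willa and Lorcan each take 75,000.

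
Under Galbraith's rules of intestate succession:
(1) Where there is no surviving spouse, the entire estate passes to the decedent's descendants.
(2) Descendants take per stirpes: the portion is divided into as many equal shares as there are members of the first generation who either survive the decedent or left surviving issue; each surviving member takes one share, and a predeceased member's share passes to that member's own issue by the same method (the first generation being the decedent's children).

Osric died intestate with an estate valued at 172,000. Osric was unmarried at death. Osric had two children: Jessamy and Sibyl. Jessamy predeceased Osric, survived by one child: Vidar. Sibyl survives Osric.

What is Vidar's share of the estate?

The entire 172,000 passes to the descendants.
That amount (172,000) is divided into 2 shares of 86,000: Sibyl takes 86,000; Jessamy's 86,000 share passes to Jessamy's issue.
Jessamy's share (86,000) passes entirely to Vidar.

Vidar receives 86,000.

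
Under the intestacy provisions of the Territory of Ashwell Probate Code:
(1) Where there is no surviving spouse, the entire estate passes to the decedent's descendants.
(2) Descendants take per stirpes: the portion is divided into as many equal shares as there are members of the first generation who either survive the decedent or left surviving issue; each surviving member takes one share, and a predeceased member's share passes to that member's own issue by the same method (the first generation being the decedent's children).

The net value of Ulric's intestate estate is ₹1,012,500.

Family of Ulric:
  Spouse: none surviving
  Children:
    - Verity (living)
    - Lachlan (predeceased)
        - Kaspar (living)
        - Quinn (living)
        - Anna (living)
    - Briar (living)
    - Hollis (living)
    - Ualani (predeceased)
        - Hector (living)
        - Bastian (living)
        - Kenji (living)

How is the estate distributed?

The entire ₹1,012,500 passes to the descendants.
That amount (₹1,012,500) is divided into 5 shares of ₹202,500: Verity, Briar, and Hollis each take ₹202,500; Lachlan's ₹202,500 share passes to Lachlan's issue; Ualani's ₹202,500 share passes to Ualani's issue.
Lachlan's share (₹202,500) is divided into 3 shares of ₹67,500: Kaspar, Quinn, and Anna each take ₹67,500.
Ualani's share (₹202,500) is divided into 3 shares of ₹67,500: Hector, Bastian, and Kenji each take ₹67,500.

Verity: ₹202,500; Kaspar: ₹67,500; Quinn: ₹67,500; Anna: ₹67,500; Briar: ₹202,500; Hollis: ₹202,500; Hector: ₹67,500; Bastian: ₹67,500; Kenji: ₹67,500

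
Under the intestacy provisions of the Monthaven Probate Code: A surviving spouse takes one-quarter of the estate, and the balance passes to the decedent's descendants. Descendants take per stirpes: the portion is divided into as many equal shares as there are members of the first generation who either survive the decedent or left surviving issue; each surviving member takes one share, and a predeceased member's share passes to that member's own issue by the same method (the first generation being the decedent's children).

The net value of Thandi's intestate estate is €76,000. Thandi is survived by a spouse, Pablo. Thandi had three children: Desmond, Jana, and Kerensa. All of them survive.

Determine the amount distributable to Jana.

Jana receives €19,000.

Pablo takes one-quarter of €76,000 = €19,000. The remaining €57,000 passes to the descendants.
The descendants' portion (€57,000) is divided into 3 shares of €19,000: Desmond, Jana, and Kerensa each take €19,000.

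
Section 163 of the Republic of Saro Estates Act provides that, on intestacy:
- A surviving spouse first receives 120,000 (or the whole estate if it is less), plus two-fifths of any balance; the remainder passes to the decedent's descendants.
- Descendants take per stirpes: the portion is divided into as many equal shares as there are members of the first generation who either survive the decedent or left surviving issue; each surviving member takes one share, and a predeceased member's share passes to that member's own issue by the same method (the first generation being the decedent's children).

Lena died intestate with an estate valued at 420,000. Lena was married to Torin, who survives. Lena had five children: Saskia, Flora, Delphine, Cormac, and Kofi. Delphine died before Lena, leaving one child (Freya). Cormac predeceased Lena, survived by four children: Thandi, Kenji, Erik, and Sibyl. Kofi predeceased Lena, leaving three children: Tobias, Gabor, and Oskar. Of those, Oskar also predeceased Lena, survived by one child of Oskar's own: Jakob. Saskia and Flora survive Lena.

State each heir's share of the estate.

Torin: 240,000; Saskia: 36,000; Flora: 36,000; Freya: 36,000; Thandi: 9,000; Kenji: 9,000; Erik: 9,000; Sibyl: 9,000; Tobias: 12,000; Gabor: 12,000; Jakob: 12,000

Torin first takes 120,000, leaving a balance of 300,000. Torin then takes two-fifths of the balance (120,000), for a total of 240,000. The remaining 180,000 passes to the descendants.
The descendants' portion (180,000) is divided into 5 shares of 36,000: Saskia and Flora each take 36,000; Delphine's 36,000 share passes to Delphine's issue; Cormac's 36,000 share passes to Cormac's issue; Kofi's 36,000 share passes to Kofi's issue.
Delphine's share (36,000) passes entirely to Freya.
Cormac's share (36,000) is divided into 4 shares of 9,000: Thandi, Kenji, Erik, and Sibyl each take 9,000.
Kofi's share (36,000) is divided into 3 shares of 12,000: Tobias and Gabor each take 12,000; Oskar's 12,000 share passes to Oskar's issue.
Oskar's share (12,000) passes entirely to Jakob.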